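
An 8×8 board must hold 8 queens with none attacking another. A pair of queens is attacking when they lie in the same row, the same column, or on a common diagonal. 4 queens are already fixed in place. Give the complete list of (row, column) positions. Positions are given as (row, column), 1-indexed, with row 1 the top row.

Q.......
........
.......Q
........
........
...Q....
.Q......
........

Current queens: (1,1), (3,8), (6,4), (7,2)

(1,1) (2,6) (3,8) (4,3) (5,7) (6,4) (7,2) (8,5)

Row 2: attacked by (1,1)→{1,2}; (3,8)→{7,8}; (6,4)→{4,8}; (7,2)→{2,7}. Safe: 3, 5, 6. Place at column 6.
Row 4: attacked by (1,1)→{1,4}; (2,6)→{4,6,8}; (3,8)→{7,8}; (6,4)→{2,4,6}; (7,2)→{2,5}. Safe: 3. Place at column 3.
Row 5: attacked by (1,1)→{1,5}; (2,6)→{3,6}; (3,8)→{6,8}; (4,3)→{2,3,4}; (6,4)→{3,4,5}; (7,2)→{2,4}. Safe: 7. Place at column 7.
Row 8: attacked by (1,1)→{1,8}; (2,6)→{6}; (3,8)→{3,8}; (4,3)→{3,7}; (5,7)→{4,7}; (6,4)→{2,4,6}; (7,2)→{1,2,3}. Safe: 5. Place at column 5.
Columns [1, 6, 8, 3, 7, 4, 2, 5], r−c [0, -4, -5, 1, -2, 2, 5, 3], r+c [2, 8, 11, 7, 12, 10, 9, 13] are all distinct, so no two queens attack.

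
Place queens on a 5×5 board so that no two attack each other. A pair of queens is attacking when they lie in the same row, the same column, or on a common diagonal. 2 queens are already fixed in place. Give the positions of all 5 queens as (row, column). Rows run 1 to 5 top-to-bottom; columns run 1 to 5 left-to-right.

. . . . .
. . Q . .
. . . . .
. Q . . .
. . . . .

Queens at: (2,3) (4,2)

(1,1) (2,3) (3,5) (4,2) (5,4)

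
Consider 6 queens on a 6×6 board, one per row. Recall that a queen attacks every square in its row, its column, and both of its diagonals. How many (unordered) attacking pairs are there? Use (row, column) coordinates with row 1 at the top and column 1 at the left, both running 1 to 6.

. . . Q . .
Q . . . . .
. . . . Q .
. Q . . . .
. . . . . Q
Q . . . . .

Same column: (2,1)–(6,1) (column 1).
Total attacking pairs: 1.

1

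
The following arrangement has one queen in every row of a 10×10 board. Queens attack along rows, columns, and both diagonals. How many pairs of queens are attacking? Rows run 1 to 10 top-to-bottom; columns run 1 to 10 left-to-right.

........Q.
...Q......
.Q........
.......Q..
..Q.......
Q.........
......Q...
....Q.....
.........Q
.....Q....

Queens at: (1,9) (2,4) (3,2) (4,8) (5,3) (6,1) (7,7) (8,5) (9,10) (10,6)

0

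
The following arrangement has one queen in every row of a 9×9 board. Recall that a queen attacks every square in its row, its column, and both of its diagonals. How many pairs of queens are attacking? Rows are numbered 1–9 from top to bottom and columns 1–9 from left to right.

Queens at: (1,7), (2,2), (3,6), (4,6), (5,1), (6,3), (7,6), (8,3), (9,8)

Same column: (3,6)–(4,6) (column 6); (3,6)–(7,6) (column 6); (4,6)–(7,6) (column 6); (6,3)–(8,3) (column 3).
Same diagonal: (3,6)–(6,3) (|3−6| = |6−3| = 3); (7,6)–(9,8) (|7−9| = |6−8| = 2).
Total attacking pairs: 6.

6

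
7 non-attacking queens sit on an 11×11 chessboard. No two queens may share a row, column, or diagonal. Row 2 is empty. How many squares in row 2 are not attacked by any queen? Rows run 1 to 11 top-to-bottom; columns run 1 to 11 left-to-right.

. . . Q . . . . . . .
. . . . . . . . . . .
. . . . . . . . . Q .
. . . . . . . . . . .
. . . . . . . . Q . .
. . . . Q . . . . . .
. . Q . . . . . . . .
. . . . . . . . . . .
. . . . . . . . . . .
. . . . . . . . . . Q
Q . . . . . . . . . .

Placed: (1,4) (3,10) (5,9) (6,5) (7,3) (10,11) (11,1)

2

(1,4) attacks row 2 at column 4 and diagonals 3, 5.
(3,10) attacks row 2 at column 10 and diagonals 9, 11.
(5,9) attacks row 2 at column 9 and diagonals 6.
(6,5) attacks row 2 at column 5 and diagonals 1, 9.
(7,3) attacks row 2 at column 3 and diagonals 8.
(10,11) attacks row 2 at column 11 and diagonals 3.
(11,1) attacks row 2 at column 1 and diagonals 10.
Attacked columns: {1, 3, 4, 5, 6, 8, 9, 10, 11}. Safe: {2, 7}.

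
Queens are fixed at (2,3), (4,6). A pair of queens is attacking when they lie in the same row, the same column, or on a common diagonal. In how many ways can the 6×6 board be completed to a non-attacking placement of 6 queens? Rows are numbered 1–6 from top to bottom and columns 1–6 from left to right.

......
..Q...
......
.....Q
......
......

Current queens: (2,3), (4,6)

1

Branch on row 1: col 1 → 0; col 5 → 1.
Sum: 0 + 1 = 1.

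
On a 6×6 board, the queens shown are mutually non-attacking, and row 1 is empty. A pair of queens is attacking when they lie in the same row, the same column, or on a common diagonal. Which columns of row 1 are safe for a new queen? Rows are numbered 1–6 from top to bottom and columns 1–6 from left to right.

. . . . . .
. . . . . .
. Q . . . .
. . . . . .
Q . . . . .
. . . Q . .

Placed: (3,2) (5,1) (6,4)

(3,2) attacks row 1 at column 2 and diagonals 4.
(5,1) attacks row 1 at column 1 and diagonals 5.
(6,4) attacks row 1 at column 4.
Attacked columns: {1, 2, 4, 5}. Safe: {3, 6}.

columns 3, 6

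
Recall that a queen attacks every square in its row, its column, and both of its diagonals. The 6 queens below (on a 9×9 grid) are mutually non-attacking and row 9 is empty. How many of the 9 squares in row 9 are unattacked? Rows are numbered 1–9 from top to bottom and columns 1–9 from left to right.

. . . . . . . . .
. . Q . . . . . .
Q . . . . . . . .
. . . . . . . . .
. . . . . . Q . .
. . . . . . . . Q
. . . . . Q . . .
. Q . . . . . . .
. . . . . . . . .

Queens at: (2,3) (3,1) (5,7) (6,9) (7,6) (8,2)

1

(2,3) attacks row 9 at column 3.
(3,1) attacks row 9 at column 1 and diagonals 7.
(5,7) attacks row 9 at column 7 and diagonals 3.
(6,9) attacks row 9 at column 9 and diagonals 6.
(7,6) attacks row 9 at column 6 and diagonals 4, 8.
(8,2) attacks row 9 at column 2 and diagonals 1, 3.
Attacked columns: {1, 2, 3, 4, 6, 7, 8, 9}. Safe: {5}.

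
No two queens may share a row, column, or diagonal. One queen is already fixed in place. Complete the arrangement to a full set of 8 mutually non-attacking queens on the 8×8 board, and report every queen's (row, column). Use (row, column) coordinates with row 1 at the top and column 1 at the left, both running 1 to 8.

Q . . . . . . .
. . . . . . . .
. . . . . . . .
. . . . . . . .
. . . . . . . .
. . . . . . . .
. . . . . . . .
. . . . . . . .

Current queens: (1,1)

Row 2: attacked by (1,1)→{1,2}. Safe: 3, 4, 5, 6, 7, 8. Place at column 6.
Row 3: attacked by (1,1)→{1,3}; (2,6)→{5,6,7}. Safe: 2, 4, 8. Place at column 8.
Row 4: attacked by (1,1)→{1,4}; (2,6)→{4,6,8}; (3,8)→{7,8}. Safe: 2, 3, 5. Place at column 3.
Row 5: attacked by (1,1)→{1,5}; (2,6)→{3,6}; (3,8)→{6,8}; (4,3)→{2,3,4}. Safe: 7. Place at column 7.
Row 6: attacked by (1,1)→{1,6}; (2,6)→{2,6}; (3,8)→{5,8}; (4,3)→{1,3,5}; (5,7)→{6,7,8}. Safe: 4. Place at column 4.
Row 7: attacked by (1,1)→{1,7}; (2,6)→{1,6}; (3,8)→{4,8}; (4,3)→{3,6}; (5,7)→{5,7}; (6,4)→{3,4,5}. Safe: 2. Place at column 2.
Row 8: attacked by (1,1)→{1,8}; (2,6)→{6}; (3,8)→{3,8}; (4,3)→{3,7}; (5,7)→{4,7}; (6,4)→{2,4,6}; (7,2)→{1,2,3}. Safe: 5. Place at column 5.
Columns [1, 6, 8, 3, 7, 4, 2, 5], r−c [0, -4, -5, 1, -2, 2, 5, 3], r+c [2, 8, 11, 7, 12, 10, 9, 13] are all distinct, so no two queens attack.

(1,1) (2,6) (3,8) (4,3) (5,7) (6,4) (7,2) (8,5)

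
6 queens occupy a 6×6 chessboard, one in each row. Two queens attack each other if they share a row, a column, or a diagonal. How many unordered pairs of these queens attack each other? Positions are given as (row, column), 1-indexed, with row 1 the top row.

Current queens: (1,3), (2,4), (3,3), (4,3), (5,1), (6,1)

9

Same column: (1,3)–(3,3) (column 3); (1,3)–(4,3) (column 3); (3,3)–(4,3) (column 3); (5,1)–(6,1) (column 1).
Same diagonal: (1,3)–(2,4) (|1−2| = |3−4| = 1); (2,4)–(3,3) (|2−3| = |4−3| = 1); (2,4)–(5,1) (|2−5| = |4−1| = 3); (3,3)–(5,1) (|3−5| = |3−1| = 2); (4,3)–(6,1) (|4−6| = |3−1| = 2).
Total attacking pairs: 9.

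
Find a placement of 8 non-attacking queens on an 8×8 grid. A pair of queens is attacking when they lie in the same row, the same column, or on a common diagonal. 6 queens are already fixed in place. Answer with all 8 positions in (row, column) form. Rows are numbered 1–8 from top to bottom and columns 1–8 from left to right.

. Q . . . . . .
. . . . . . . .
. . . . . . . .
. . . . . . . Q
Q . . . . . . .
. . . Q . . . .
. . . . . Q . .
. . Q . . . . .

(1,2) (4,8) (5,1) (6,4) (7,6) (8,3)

(1,2) (2,7) (3,5) (4,8) (5,1) (6,4) (7,6) (8,3)

Row 2: attacked by (1,2)→{1,2,3}; (4,8)→{6,8}; (5,1)→{1,4}; (6,4)→{4,8}; (7,6)→{1,6}; (8,3)→{3}. Safe: 5, 7. Place at column 7.
Row 3: attacked by (1,2)→{2,4}; (2,7)→{6,7,8}; (4,8)→{7,8}; (5,1)→{1,3}; (6,4)→{1,4,7}; (7,6)→{2,6}; (8,3)→{3,8}. Safe: 5. Place at column 5.
Columns [2, 7, 5, 8, 1, 4, 6, 3], r−c [-1, -5, -2, -4, 4, 2, 1, 5], r+c [3, 9, 8, 12, 6, 10, 13, 11] are all distinct, so no two queens attack.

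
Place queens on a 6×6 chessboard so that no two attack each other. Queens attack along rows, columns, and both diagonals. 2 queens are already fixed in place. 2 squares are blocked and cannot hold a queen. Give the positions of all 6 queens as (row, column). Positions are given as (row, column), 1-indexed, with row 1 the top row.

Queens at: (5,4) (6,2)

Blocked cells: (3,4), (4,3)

Row 1: attacked by (5,4)→{4}; (6,2)→{2}. Safe: 1, 3, 5, 6. Place at column 5.
Row 2: attacked by (1,5)→{4,5,6}; (5,4)→{1,4}; (6,2)→{2,6}. Safe: 3. Place at column 3.
Row 3: attacked by (1,5)→{3,5}; (2,3)→{2,3,4}; (5,4)→{2,4,6}; (6,2)→{2,5}. Blocked: 4. Safe: 1. Place at column 1.
Row 4: attacked by (1,5)→{2,5}; (2,3)→{1,3,5}; (3,1)→{1,2}; (5,4)→{3,4,5}; (6,2)→{2,4}. Blocked: 3. Safe: 6. Place at column 6.
Columns [5, 3, 1, 6, 4, 2], r−c [-4, -1, 2, -2, 1, 4], r+c [6, 5, 4, 10, 9, 8] are all distinct, so no two queens attack.

(1,5) (2,3) (3,1) (4,6) (5,4) (6,2)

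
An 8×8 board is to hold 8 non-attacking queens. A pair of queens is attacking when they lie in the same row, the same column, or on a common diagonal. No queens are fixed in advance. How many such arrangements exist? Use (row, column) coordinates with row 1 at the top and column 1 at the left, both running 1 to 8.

Branch on row 1: col 1 → 4; col 2 → 8; col 3 → 16; col 4 → 18; col 5 → 18; col 6 → 16; col 7 → 8; col 8 → 4.
Sum: 4 + 8 + 16 + 18 + 18 + 16 + 8 + 4 = 92.
(This is the classic 8-queens count.)

92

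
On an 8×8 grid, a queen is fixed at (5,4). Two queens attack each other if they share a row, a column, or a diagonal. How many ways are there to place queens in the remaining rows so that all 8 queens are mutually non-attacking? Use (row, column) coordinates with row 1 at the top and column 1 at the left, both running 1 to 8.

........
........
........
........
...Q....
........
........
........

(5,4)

Branch on row 1: col 1 → 0; col 2 → 1; col 3 → 3; col 5 → 1; col 6 → 3; col 7 → 0.
Sum: 0 + 1 + 3 + 1 + 3 + 0 = 8.

8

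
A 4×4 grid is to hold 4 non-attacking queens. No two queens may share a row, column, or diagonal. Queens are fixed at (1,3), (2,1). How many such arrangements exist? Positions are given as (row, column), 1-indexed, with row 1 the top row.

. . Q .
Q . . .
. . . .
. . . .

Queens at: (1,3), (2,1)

Branch on row 3: col 4 → 1.
Sum: 1 = 1.

1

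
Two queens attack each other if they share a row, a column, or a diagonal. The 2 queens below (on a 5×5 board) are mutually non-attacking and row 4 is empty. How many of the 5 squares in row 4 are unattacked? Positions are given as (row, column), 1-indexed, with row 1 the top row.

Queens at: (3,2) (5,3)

1

(3,2) attacks row 4 at column 2 and diagonals 1, 3.
(5,3) attacks row 4 at column 3 and diagonals 2, 4.
Attacked columns: {1, 2, 3, 4}. Safe: {5}.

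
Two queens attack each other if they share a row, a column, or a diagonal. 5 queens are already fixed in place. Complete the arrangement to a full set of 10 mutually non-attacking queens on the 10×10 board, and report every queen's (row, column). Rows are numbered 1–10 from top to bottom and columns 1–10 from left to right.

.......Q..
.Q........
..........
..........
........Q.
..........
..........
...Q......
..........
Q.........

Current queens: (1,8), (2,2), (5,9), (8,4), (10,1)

(1,8) (2,2) (3,5) (4,3) (5,9) (6,7) (7,10) (8,4) (9,6) (10,1)

Row 3: attacked by (1,8)→{6,8,10}; (2,2)→{1,2,3}; (5,9)→{7,9}; (8,4)→{4,9}; (10,1)→{1,8}. Safe: 5. Place at column 5.
Row 4: attacked by (1,8)→{5,8}; (2,2)→{2,4}; (3,5)→{4,5,6}; (5,9)→{8,9,10}; (8,4)→{4,8}; (10,1)→{1,7}. Safe: 3. Place at column 3.
Row 6: attacked by (1,8)→{3,8}; (2,2)→{2,6}; (3,5)→{2,5,8}; (4,3)→{1,3,5}; (5,9)→{8,9,10}; (8,4)→{2,4,6}; (10,1)→{1,5}. Safe: 7. Place at column 7.
Row 7: attacked by (1,8)→{2,8}; (2,2)→{2,7}; (3,5)→{1,5,9}; (4,3)→{3,6}; (5,9)→{7,9}; (6,7)→{6,7,8}; (8,4)→{3,4,5}; (10,1)→{1,4}. Safe: 10. Place at column 10.
Row 9: attacked by (1,8)→{8}; (2,2)→{2,9}; (3,5)→{5}; (4,3)→{3,8}; (5,9)→{5,9}; (6,7)→{4,7,10}; (7,10)→{8,10}; (8,4)→{3,4,5}; (10,1)→{1,2}. Safe: 6. Place at column 6.
Columns [8, 2, 5, 3, 9, 7, 10, 4, 6, 1], r−c [-7, 0, -2, 1, -4, -1, -3, 4, 3, 9], r+c [9, 4, 8, 7, 14, 13, 17, 12, 15, 11] are all distinct, so no two queens attack.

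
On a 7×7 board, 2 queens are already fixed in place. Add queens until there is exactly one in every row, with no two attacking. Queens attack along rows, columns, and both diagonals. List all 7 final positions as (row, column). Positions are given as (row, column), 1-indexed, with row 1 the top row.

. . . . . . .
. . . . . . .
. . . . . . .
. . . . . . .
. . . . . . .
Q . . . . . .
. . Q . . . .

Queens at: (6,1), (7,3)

Row 1: attacked by (6,1)→{1,6}; (7,3)→{3}. Safe: 2, 4, 5, 7. Place at column 5.
Row 2: attacked by (1,5)→{4,5,6}; (6,1)→{1,5}; (7,3)→{3}. Safe: 2, 7. Place at column 7.
Row 3: attacked by (1,5)→{3,5,7}; (2,7)→{6,7}; (6,1)→{1,4}; (7,3)→{3,7}. Safe: 2. Place at column 2.
Row 4: attacked by (1,5)→{2,5}; (2,7)→{5,7}; (3,2)→{1,2,3}; (6,1)→{1,3}; (7,3)→{3,6}. Safe: 4. Place at column 4.
Row 5: attacked by (1,5)→{1,5}; (2,7)→{4,7}; (3,2)→{2,4}; (4,4)→{3,4,5}; (6,1)→{1,2}; (7,3)→{1,3,5}. Safe: 6. Place at column 6.
Columns [5, 7, 2, 4, 6, 1, 3], r−c [-4, -5, 1, 0, -1, 5, 4], r+c [6, 9, 5, 8, 11, 7, 10] are all distinct, so no two queens attack.

(1,5) (2,7) (3,2) (4,4) (5,6) (6,1) (7,3)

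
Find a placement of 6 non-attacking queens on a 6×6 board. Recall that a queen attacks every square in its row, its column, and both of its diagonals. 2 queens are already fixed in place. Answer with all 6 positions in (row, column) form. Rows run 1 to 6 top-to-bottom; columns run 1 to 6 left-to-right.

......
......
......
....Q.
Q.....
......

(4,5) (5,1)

Row 1: attacked by (4,5)→{2,5}; (5,1)→{1,5}. Safe: 3, 4, 6. Place at column 3.
Row 2: attacked by (1,3)→{2,3,4}; (4,5)→{3,5}; (5,1)→{1,4}. Safe: 6. Place at column 6.
Row 3: attacked by (1,3)→{1,3,5}; (2,6)→{5,6}; (4,5)→{4,5,6}; (5,1)→{1,3}. Safe: 2. Place at column 2.
Row 6: attacked by (1,3)→{3}; (2,6)→{2,6}; (3,2)→{2,5}; (4,5)→{3,5}; (5,1)→{1,2}. Safe: 4. Place at column 4.
Columns [3, 6, 2, 5, 1, 4], r−c [-2, -4, 1, -1, 4, 2], r+c [4, 8, 5, 9, 6, 10] are all distinct, so no two queens attack.

(1,3) (2,6) (3,2) (4,5) (5,1) (6,4)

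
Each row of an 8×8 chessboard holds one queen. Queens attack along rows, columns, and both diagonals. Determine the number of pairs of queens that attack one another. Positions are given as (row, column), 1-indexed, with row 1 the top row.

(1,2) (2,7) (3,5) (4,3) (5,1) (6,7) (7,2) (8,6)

Same column: (1,2)–(7,2) (column 2); (2,7)–(6,7) (column 7).
Same diagonal: (1,2)–(6,7) (|1−6| = |2−7| = 5); (2,7)–(7,2) (|2−7| = |7−2| = 5).
Total attacking pairs: 4.

4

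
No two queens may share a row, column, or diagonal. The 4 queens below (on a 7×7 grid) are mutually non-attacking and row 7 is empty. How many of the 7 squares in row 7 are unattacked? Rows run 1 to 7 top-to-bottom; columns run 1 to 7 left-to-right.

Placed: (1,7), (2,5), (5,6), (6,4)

1

(1,7) attacks row 7 at column 7 and diagonals 1.
(2,5) attacks row 7 at column 5.
(5,6) attacks row 7 at column 6 and diagonals 4.
(6,4) attacks row 7 at column 4 and diagonals 3, 5.
Attacked columns: {1, 3, 4, 5, 6, 7}. Safe: {2}.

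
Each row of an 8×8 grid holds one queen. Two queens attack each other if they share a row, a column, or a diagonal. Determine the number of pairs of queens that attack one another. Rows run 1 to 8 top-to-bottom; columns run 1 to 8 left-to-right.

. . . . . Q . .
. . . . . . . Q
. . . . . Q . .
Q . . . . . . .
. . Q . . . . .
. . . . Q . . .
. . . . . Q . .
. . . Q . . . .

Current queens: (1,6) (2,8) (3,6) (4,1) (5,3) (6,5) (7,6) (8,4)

4

Same column: (1,6)–(3,6) (column 6); (1,6)–(7,6) (column 6); (3,6)–(7,6) (column 6).
Same diagonal: (6,5)–(7,6) (|6−7| = |5−6| = 1).
Total attacking pairs: 4.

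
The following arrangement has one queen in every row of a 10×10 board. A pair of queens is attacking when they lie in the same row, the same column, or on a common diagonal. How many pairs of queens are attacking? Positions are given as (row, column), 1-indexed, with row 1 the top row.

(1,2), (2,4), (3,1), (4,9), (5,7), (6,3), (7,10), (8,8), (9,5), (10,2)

3

Same column: (1,2)–(10,2) (column 2).
Same diagonal: (2,4)–(5,7) (|2−5| = |4−7| = 3); (5,7)–(10,2) (|5−10| = |7−2| = 5).
Total attacking pairs: 3.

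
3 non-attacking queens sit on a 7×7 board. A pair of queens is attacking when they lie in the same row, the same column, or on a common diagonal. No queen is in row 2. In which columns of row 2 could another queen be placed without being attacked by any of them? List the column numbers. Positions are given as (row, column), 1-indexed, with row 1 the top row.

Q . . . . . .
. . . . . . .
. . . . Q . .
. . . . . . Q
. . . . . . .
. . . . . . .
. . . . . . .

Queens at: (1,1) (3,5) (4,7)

columns 3

(1,1) attacks row 2 at column 1 and diagonals 2.
(3,5) attacks row 2 at column 5 and diagonals 4, 6.
(4,7) attacks row 2 at column 7 and diagonals 5.
Attacked columns: {1, 2, 4, 5, 6, 7}. Safe: {3}.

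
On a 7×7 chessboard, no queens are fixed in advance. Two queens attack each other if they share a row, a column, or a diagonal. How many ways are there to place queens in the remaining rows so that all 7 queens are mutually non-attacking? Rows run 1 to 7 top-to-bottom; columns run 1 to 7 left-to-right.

Branch on row 1: col 1 → 4; col 2 → 7; col 3 → 6; col 4 → 6; col 5 → 6; col 6 → 7; col 7 → 4.
Sum: 4 + 7 + 6 + 6 + 6 + 7 + 4 = 40.
(This is the classic 7-queens count.)

40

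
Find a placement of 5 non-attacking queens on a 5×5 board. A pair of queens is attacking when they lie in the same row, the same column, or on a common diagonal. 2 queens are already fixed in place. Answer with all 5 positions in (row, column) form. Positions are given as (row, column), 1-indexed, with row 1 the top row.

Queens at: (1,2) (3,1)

Row 2: attacked by (1,2)→{1,2,3}; (3,1)→{1,2}. Safe: 4, 5. Place at column 4.
Row 4: attacked by (1,2)→{2,5}; (2,4)→{2,4}; (3,1)→{1,2}. Safe: 3. Place at column 3.
Row 5: attacked by (1,2)→{2}; (2,4)→{1,4}; (3,1)→{1,3}; (4,3)→{2,3,4}. Safe: 5. Place at column 5.
Columns [2, 4, 1, 3, 5], r−c [-1, -2, 2, 1, 0], r+c [3, 6, 4, 7, 10] are all distinct, so no two queens attack.

(1,2) (2,4) (3,1) (4,3) (5,5)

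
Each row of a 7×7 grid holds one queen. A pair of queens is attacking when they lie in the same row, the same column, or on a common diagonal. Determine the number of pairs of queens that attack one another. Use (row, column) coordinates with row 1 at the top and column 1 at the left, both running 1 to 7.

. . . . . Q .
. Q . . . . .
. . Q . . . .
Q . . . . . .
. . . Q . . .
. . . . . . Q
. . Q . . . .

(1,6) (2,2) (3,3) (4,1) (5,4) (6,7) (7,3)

2

Same column: (3,3)–(7,3) (column 3).
Same diagonal: (2,2)–(3,3) (|2−3| = |2−3| = 1).
Total attacking pairs: 2.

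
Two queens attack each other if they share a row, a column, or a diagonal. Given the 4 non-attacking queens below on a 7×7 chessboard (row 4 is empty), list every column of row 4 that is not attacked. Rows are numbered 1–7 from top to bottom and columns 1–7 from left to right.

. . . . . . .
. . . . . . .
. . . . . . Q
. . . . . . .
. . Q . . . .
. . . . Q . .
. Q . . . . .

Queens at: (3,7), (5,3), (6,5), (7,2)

columns 1

(3,7) attacks row 4 at column 7 and diagonals 6.
(5,3) attacks row 4 at column 3 and diagonals 2, 4.
(6,5) attacks row 4 at column 5 and diagonals 3, 7.
(7,2) attacks row 4 at column 2 and diagonals 5.
Attacked columns: {2, 3, 4, 5, 6, 7}. Safe: {1}.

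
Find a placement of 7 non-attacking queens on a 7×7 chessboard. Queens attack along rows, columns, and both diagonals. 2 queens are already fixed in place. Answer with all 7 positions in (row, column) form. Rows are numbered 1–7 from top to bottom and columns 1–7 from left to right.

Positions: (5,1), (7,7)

Row 1: attacked by (5,1)→{1,5}; (7,7)→{1,7}. Safe: 2, 3, 4, 6. Place at column 3.
Row 2: attacked by (1,3)→{2,3,4}; (5,1)→{1,4}; (7,7)→{2,7}. Safe: 5, 6. Place at column 6.
Row 3: attacked by (1,3)→{1,3,5}; (2,6)→{5,6,7}; (5,1)→{1,3}; (7,7)→{3,7}. Safe: 2, 4. Place at column 2.
Row 4: attacked by (1,3)→{3,6}; (2,6)→{4,6}; (3,2)→{1,2,3}; (5,1)→{1,2}; (7,7)→{4,7}. Safe: 5. Place at column 5.
Row 6: attacked by (1,3)→{3}; (2,6)→{2,6}; (3,2)→{2,5}; (4,5)→{3,5,7}; (5,1)→{1,2}; (7,7)→{6,7}. Safe: 4. Place at column 4.
Columns [3, 6, 2, 5, 1, 4, 7], r−c [-2, -4, 1, -1, 4, 2, 0], r+c [4, 8, 5, 9, 6, 10, 14] are all distinct, so no two queens attack.

(1,3) (2,6) (3,2) (4,5) (5,1) (6,4) (7,7)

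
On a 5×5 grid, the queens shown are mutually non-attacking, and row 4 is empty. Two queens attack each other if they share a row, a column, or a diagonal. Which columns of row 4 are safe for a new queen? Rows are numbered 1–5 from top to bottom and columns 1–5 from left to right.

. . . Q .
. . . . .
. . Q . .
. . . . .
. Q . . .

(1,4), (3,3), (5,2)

(1,4) attacks row 4 at column 4 and diagonals 1.
(3,3) attacks row 4 at column 3 and diagonals 2, 4.
(5,2) attacks row 4 at column 2 and diagonals 1, 3.
Attacked columns: {1, 2, 3, 4}. Safe: {5}.

columns 5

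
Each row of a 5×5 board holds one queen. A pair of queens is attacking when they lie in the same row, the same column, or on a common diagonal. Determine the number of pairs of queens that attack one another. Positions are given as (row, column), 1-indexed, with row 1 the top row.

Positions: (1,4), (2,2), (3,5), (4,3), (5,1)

0

All columns are distinct and no two queens satisfy |Δrow| = |Δcol|, so no pair attacks.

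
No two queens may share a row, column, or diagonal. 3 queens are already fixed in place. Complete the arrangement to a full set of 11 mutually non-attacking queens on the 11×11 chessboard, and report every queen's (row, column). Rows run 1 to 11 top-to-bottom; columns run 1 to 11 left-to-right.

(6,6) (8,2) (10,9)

Row 1: attacked by (6,6)→{1,6,11}; (8,2)→{2,9}; (10,9)→{9}. Safe: 3, 4, 5, 7, 8, 10. Place at column 3.
Row 2: attacked by (1,3)→{2,3,4}; (6,6)→{2,6,10}; (8,2)→{2,8}; (10,9)→{1,9}. Safe: 5, 7, 11. Place at column 5.
Row 3: attacked by (1,3)→{1,3,5}; (2,5)→{4,5,6}; (6,6)→{3,6,9}; (8,2)→{2,7}; (10,9)→{2,9}. Safe: 8, 10, 11. Place at column 8.
Row 4: attacked by (1,3)→{3,6}; (2,5)→{3,5,7}; (3,8)→{7,8,9}; (6,6)→{4,6,8}; (8,2)→{2,6}; (10,9)→{3,9}. Safe: 1, 10, 11. Place at column 10.
Row 5: attacked by (1,3)→{3,7}; (2,5)→{2,5,8}; (3,8)→{6,8,10}; (4,10)→{9,10,11}; (6,6)→{5,6,7}; (8,2)→{2,5}; (10,9)→{4,9}. Safe: 1. Place at column 1.
Row 7: attacked by (1,3)→{3,9}; (2,5)→{5,10}; (3,8)→{4,8}; (4,10)→{7,10}; (5,1)→{1,3}; (6,6)→{5,6,7}; (8,2)→{1,2,3}; (10,9)→{6,9}. Safe: 11. Place at column 11.
Row 9: attacked by (1,3)→{3,11}; (2,5)→{5}; (3,8)→{2,8}; (4,10)→{5,10}; (5,1)→{1,5}; (6,6)→{3,6,9}; (7,11)→{9,11}; (8,2)→{1,2,3}; (10,9)→{8,9,10}. Safe: 4, 7. Place at column 7.
Row 11: attacked by (1,3)→{3}; (2,5)→{5}; (3,8)→{8}; (4,10)→{3,10}; (5,1)→{1,7}; (6,6)→{1,6,11}; (7,11)→{7,11}; (8,2)→{2,5}; (9,7)→{5,7,9}; (10,9)→{8,9,10}. Safe: 4. Place at column 4.
Columns [3, 5, 8, 10, 1, 6, 11, 2, 7, 9, 4], r−c [-2, -3, -5, -6, 4, 0, -4, 6, 2, 1, 7], r+c [4, 7, 11, 14, 6, 12, 18, 10, 16, 19, 15] are all distinct, so no two queens attack.

(1,3) (2,5) (3,8) (4,10) (5,1) (6,6) (7,11) (8,2) (9,7) (10,9) (11,4)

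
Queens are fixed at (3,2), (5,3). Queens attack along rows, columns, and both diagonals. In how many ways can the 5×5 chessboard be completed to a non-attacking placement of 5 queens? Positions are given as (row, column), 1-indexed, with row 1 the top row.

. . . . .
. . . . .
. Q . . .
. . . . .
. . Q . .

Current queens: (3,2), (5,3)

1

Branch on row 1: col 1 → 1; col 5 → 0.
Sum: 1 + 0 = 1.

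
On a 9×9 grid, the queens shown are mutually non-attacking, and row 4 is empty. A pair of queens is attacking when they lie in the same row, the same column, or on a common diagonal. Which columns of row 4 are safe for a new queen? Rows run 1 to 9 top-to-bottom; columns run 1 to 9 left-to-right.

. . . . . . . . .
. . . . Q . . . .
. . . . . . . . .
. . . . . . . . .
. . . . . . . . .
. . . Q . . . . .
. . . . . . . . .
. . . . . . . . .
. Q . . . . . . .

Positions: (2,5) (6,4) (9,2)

columns 1, 8, 9

(2,5) attacks row 4 at column 5 and diagonals 3, 7.
(6,4) attacks row 4 at column 4 and diagonals 2, 6.
(9,2) attacks row 4 at column 2 and diagonals 7.
Attacked columns: {2, 3, 4, 5, 6, 7}. Safe: {1, 8, 9}.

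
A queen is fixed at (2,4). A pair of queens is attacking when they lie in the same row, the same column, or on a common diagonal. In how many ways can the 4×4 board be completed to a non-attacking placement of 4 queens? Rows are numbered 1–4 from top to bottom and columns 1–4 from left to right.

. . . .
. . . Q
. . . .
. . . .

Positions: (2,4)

Branch on row 1: col 1 → 0; col 2 → 1.
Sum: 0 + 1 = 1.

1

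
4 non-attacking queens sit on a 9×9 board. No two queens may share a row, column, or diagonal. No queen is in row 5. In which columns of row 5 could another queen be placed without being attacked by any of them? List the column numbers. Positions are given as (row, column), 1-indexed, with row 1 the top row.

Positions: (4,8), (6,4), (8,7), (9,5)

(4,8) attacks row 5 at column 8 and diagonals 7, 9.
(6,4) attacks row 5 at column 4 and diagonals 3, 5.
(8,7) attacks row 5 at column 7 and diagonals 4.
(9,5) attacks row 5 at column 5 and diagonals 1, 9.
Attacked columns: {1, 3, 4, 5, 7, 8, 9}. Safe: {2, 6}.

columns 2, 6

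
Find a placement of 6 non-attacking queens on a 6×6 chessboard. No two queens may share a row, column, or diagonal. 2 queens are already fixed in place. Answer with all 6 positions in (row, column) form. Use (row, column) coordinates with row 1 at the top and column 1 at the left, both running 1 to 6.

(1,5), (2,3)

(1,5) (2,3) (3,1) (4,6) (5,4) (6,2)

Row 3: attacked by (1,5)→{3,5}; (2,3)→{2,3,4}. Safe: 1, 6. Place at column 1.
Row 4: attacked by (1,5)→{2,5}; (2,3)→{1,3,5}; (3,1)→{1,2}. Safe: 4, 6. Place at column 6.
Row 5: attacked by (1,5)→{1,5}; (2,3)→{3,6}; (3,1)→{1,3}; (4,6)→{5,6}. Safe: 2, 4. Place at column 4.
Row 6: attacked by (1,5)→{5}; (2,3)→{3}; (3,1)→{1,4}; (4,6)→{4,6}; (5,4)→{3,4,5}. Safe: 2. Place at column 2.
Columns [5, 3, 1, 6, 4, 2], r−c [-4, -1, 2, -2, 1, 4], r+c [6, 5, 4, 10, 9, 8] are all distinct, so no two queens attack.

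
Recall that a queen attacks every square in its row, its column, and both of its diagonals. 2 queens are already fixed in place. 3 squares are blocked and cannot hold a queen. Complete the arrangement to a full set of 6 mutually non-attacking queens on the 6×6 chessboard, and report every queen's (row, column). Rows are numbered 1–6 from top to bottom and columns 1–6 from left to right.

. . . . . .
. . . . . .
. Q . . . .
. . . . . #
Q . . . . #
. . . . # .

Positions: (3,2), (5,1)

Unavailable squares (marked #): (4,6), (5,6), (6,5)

(1,3) (2,6) (3,2) (4,5) (5,1) (6,4)

Row 1: attacked by (3,2)→{2,4}; (5,1)→{1,5}. Safe: 3, 6. Place at column 3.
Row 2: attacked by (1,3)→{2,3,4}; (3,2)→{1,2,3}; (5,1)→{1,4}. Safe: 5, 6. Place at column 6.
Row 4: attacked by (1,3)→{3,6}; (2,6)→{4,6}; (3,2)→{1,2,3}; (5,1)→{1,2}. Blocked: 6. Safe: 5. Place at column 5.
Row 6: attacked by (1,3)→{3}; (2,6)→{2,6}; (3,2)→{2,5}; (4,5)→{3,5}; (5,1)→{1,2}. Blocked: 5. Safe: 4. Place at column 4.
Columns [3, 6, 2, 5, 1, 4], r−c [-2, -4, 1, -1, 4, 2], r+c [4, 8, 5, 9, 6, 10] are all distinct, so no two queens attack.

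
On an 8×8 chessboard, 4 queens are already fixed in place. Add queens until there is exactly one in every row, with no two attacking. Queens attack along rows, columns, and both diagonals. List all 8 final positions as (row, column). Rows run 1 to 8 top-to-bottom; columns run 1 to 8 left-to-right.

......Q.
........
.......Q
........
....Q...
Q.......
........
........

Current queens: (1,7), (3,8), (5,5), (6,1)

(1,7) (2,3) (3,8) (4,2) (5,5) (6,1) (7,6) (8,4)

Row 2: attacked by (1,7)→{6,7,8}; (3,8)→{7,8}; (5,5)→{2,5,8}; (6,1)→{1,5}. Safe: 3, 4. Place at column 3.
Row 4: attacked by (1,7)→{4,7}; (2,3)→{1,3,5}; (3,8)→{7,8}; (5,5)→{4,5,6}; (6,1)→{1,3}. Safe: 2. Place at column 2.
Row 7: attacked by (1,7)→{1,7}; (2,3)→{3,8}; (3,8)→{4,8}; (4,2)→{2,5}; (5,5)→{3,5,7}; (6,1)→{1,2}. Safe: 6. Place at column 6.
Row 8: attacked by (1,7)→{7}; (2,3)→{3}; (3,8)→{3,8}; (4,2)→{2,6}; (5,5)→{2,5,8}; (6,1)→{1,3}; (7,6)→{5,6,7}. Safe: 4. Place at column 4.
Columns [7, 3, 8, 2, 5, 1, 6, 4], r−c [-6, -1, -5, 2, 0, 5, 1, 4], r+c [8, 5, 11, 6, 10, 7, 13, 12] are all distinct, so no two queens attack.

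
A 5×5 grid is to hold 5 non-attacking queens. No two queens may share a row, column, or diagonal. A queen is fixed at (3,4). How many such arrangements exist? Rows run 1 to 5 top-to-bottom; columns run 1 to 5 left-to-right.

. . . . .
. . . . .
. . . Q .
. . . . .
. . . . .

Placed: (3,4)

2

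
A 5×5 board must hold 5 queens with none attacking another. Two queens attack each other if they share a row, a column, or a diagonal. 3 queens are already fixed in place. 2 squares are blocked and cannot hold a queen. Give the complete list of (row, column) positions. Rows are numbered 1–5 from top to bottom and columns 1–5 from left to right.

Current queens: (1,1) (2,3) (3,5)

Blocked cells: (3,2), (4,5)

(1,1) (2,3) (3,5) (4,2) (5,4)

Row 4: attacked by (1,1)→{1,4}; (2,3)→{1,3,5}; (3,5)→{4,5}. Blocked: 5. Safe: 2. Place at column 2.
Row 5: attacked by (1,1)→{1,5}; (2,3)→{3}; (3,5)→{3,5}; (4,2)→{1,2,3}. Safe: 4. Place at column 4.
Columns [1, 3, 5, 2, 4], r−c [0, -1, -2, 2, 1], r+c [2, 5, 8, 6, 9] are all distinct, so no two queens attack.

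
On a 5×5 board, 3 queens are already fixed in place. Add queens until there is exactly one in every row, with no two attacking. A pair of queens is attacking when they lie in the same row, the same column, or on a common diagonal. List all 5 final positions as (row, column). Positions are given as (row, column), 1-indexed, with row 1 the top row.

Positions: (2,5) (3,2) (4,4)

(1,3) (2,5) (3,2) (4,4) (5,1)

Row 1: attacked by (2,5)→{4,5}; (3,2)→{2,4}; (4,4)→{1,4}. Safe: 3. Place at column 3.
Row 5: attacked by (1,3)→{3}; (2,5)→{2,5}; (3,2)→{2,4}; (4,4)→{3,4,5}. Safe: 1. Place at column 1.
Columns [3, 5, 2, 4, 1], r−c [-2, -3, 1, 0, 4], r+c [4, 7, 5, 8, 6] are all distinct, so no two queens attack.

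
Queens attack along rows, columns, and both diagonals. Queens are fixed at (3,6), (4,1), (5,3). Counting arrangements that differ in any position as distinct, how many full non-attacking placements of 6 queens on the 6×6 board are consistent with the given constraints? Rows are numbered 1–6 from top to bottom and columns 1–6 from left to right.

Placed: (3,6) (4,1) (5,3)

1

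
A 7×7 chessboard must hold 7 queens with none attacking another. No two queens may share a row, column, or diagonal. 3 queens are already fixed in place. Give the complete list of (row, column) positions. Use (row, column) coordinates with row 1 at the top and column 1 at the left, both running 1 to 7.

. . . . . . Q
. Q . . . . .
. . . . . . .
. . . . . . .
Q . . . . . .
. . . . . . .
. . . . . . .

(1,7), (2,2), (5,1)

(1,7) (2,2) (3,4) (4,6) (5,1) (6,3) (7,5)

Row 3: attacked by (1,7)→{5,7}; (2,2)→{1,2,3}; (5,1)→{1,3}. Safe: 4, 6. Place at column 4.
Row 4: attacked by (1,7)→{4,7}; (2,2)→{2,4}; (3,4)→{3,4,5}; (5,1)→{1,2}. Safe: 6. Place at column 6.
Row 6: attacked by (1,7)→{2,7}; (2,2)→{2,6}; (3,4)→{1,4,7}; (4,6)→{4,6}; (5,1)→{1,2}. Safe: 3, 5. Place at column 3.
Row 7: attacked by (1,7)→{1,7}; (2,2)→{2,7}; (3,4)→{4}; (4,6)→{3,6}; (5,1)→{1,3}; (6,3)→{2,3,4}. Safe: 5. Place at column 5.
Columns [7, 2, 4, 6, 1, 3, 5], r−c [-6, 0, -1, -2, 4, 3, 2], r+c [8, 4, 7, 10, 6, 9, 12] are all distinct, so no two queens attack.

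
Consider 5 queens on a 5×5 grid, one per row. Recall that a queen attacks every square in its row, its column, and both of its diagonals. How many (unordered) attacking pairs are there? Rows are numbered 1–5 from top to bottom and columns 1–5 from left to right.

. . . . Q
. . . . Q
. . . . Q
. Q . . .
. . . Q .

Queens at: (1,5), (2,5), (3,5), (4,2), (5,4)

4

Same column: (1,5)–(2,5) (column 5); (1,5)–(3,5) (column 5); (2,5)–(3,5) (column 5).
Same diagonal: (1,5)–(4,2) (|1−4| = |5−2| = 3).
Total attacking pairs: 4.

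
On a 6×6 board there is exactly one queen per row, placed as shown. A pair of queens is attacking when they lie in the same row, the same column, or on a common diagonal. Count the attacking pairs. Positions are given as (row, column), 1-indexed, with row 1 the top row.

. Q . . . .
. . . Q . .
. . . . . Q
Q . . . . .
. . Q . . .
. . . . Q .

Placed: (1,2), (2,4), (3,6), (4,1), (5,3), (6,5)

0

All columns are distinct and no two queens satisfy |Δrow| = |Δcol|, so no pair attacks.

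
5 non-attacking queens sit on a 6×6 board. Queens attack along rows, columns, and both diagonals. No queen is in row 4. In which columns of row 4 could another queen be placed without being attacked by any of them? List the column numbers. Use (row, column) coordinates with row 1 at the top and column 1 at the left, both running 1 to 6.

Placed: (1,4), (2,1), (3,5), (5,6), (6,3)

columns 2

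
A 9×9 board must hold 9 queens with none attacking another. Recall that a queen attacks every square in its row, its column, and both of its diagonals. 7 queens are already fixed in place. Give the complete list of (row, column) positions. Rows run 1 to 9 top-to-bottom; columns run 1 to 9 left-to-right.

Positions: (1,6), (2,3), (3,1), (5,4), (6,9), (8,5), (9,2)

Row 4: attacked by (1,6)→{3,6,9}; (2,3)→{1,3,5}; (3,1)→{1,2}; (5,4)→{3,4,5}; (6,9)→{7,9}; (8,5)→{1,5,9}; (9,2)→{2,7}. Safe: 8. Place at column 8.
Row 7: attacked by (1,6)→{6}; (2,3)→{3,8}; (3,1)→{1,5}; (4,8)→{5,8}; (5,4)→{2,4,6}; (6,9)→{8,9}; (8,5)→{4,5,6}; (9,2)→{2,4}. Safe: 7. Place at column 7.
Columns [6, 3, 1, 8, 4, 9, 7, 5, 2], r−c [-5, -1, 2, -4, 1, -3, 0, 3, 7], r+c [7, 5, 4, 12, 9, 15, 14, 13, 11] are all distinct, so no two queens attack.

(1,6) (2,3) (3,1) (4,8) (5,4) (6,9) (7,7) (8,5) (9,2)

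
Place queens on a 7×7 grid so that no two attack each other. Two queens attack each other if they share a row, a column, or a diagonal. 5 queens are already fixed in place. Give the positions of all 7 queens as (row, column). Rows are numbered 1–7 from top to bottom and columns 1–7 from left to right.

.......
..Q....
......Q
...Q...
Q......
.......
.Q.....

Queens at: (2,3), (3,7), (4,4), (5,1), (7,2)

Row 1: attacked by (2,3)→{2,3,4}; (3,7)→{5,7}; (4,4)→{1,4,7}; (5,1)→{1,5}; (7,2)→{2}. Safe: 6. Place at column 6.
Row 6: attacked by (1,6)→{1,6}; (2,3)→{3,7}; (3,7)→{4,7}; (4,4)→{2,4,6}; (5,1)→{1,2}; (7,2)→{1,2,3}. Safe: 5. Place at column 5.
Columns [6, 3, 7, 4, 1, 5, 2], r−c [-5, -1, -4, 0, 4, 1, 5], r+c [7, 5, 10, 8, 6, 11, 9] are all distinct, so no two queens attack.

(1,6) (2,3) (3,7) (4,4) (5,1) (6,5) (7,2)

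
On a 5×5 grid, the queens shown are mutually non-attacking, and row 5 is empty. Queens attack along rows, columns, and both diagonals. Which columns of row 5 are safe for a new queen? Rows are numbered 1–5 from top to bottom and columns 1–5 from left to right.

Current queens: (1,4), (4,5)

columns 1, 2, 3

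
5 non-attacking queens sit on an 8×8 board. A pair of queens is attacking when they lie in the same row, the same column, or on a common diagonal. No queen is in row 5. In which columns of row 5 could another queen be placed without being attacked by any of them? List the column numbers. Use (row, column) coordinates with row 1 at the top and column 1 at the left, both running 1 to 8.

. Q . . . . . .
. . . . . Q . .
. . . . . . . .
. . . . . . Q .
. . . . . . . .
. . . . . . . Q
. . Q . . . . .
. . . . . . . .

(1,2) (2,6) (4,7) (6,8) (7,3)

columns 4

(1,2) attacks row 5 at column 2 and diagonals 6.
(2,6) attacks row 5 at column 6 and diagonals 3.
(4,7) attacks row 5 at column 7 and diagonals 6, 8.
(6,8) attacks row 5 at column 8 and diagonals 7.
(7,3) attacks row 5 at column 3 and diagonals 1, 5.
Attacked columns: {1, 2, 3, 5, 6, 7, 8}. Safe: {4}.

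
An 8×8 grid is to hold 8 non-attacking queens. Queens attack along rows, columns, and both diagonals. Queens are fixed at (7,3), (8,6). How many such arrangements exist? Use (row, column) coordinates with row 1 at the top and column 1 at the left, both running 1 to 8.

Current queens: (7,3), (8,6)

8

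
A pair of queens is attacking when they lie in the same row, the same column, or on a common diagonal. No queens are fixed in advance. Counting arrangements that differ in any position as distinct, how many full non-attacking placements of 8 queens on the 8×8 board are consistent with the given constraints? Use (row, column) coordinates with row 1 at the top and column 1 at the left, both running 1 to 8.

92

Branch on row 1: col 1 → 4; col 2 → 8; col 3 → 16; col 4 → 18; col 5 → 18; col 6 → 16; col 7 → 8; col 8 → 4.
Sum: 4 + 8 + 16 + 18 + 18 + 16 + 8 + 4 = 92.
(This is the classic 8-queens count.)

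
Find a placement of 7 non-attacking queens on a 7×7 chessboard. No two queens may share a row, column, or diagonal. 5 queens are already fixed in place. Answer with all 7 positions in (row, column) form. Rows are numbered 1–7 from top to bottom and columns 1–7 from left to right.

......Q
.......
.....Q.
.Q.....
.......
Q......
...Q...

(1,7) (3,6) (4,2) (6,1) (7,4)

Row 2: attacked by (1,7)→{6,7}; (3,6)→{5,6,7}; (4,2)→{2,4}; (6,1)→{1,5}; (7,4)→{4}. Safe: 3. Place at column 3.
Row 5: attacked by (1,7)→{3,7}; (2,3)→{3,6}; (3,6)→{4,6}; (4,2)→{1,2,3}; (6,1)→{1,2}; (7,4)→{2,4,6}. Safe: 5. Place at column 5.
Columns [7, 3, 6, 2, 5, 1, 4], r−c [-6, -1, -3, 2, 0, 5, 3], r+c [8, 5, 9, 6, 10, 7, 11] are all distinct, so no two queens attack.

(1,7) (2,3) (3,6) (4,2) (5,5) (6,1) (7,4)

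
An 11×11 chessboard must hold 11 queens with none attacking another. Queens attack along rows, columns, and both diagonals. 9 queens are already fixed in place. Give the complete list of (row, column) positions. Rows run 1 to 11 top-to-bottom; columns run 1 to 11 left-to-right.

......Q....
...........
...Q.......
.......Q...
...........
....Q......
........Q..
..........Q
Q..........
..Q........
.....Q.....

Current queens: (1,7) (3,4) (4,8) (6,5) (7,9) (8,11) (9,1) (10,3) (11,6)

Row 2: attacked by (1,7)→{6,7,8}; (3,4)→{3,4,5}; (4,8)→{6,8,10}; (6,5)→{1,5,9}; (7,9)→{4,9}; (8,11)→{5,11}; (9,1)→{1,8}; (10,3)→{3,11}; (11,6)→{6}. Safe: 2. Place at column 2.
Row 5: attacked by (1,7)→{3,7,11}; (2,2)→{2,5}; (3,4)→{2,4,6}; (4,8)→{7,8,9}; (6,5)→{4,5,6}; (7,9)→{7,9,11}; (8,11)→{8,11}; (9,1)→{1,5}; (10,3)→{3,8}; (11,6)→{6}. Safe: 10. Place at column 10.
Columns [7, 2, 4, 8, 10, 5, 9, 11, 1, 3, 6], r−c [-6, 0, -1, -4, -5, 1, -2, -3, 8, 7, 5], r+c [8, 4, 7, 12, 15, 11, 16, 19, 10, 13, 17] are all distinct, so no two queens attack.

(1,7) (2,2) (3,4) (4,8) (5,10) (6,5) (7,9) (8,11) (9,1) (10,3) (11,6)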